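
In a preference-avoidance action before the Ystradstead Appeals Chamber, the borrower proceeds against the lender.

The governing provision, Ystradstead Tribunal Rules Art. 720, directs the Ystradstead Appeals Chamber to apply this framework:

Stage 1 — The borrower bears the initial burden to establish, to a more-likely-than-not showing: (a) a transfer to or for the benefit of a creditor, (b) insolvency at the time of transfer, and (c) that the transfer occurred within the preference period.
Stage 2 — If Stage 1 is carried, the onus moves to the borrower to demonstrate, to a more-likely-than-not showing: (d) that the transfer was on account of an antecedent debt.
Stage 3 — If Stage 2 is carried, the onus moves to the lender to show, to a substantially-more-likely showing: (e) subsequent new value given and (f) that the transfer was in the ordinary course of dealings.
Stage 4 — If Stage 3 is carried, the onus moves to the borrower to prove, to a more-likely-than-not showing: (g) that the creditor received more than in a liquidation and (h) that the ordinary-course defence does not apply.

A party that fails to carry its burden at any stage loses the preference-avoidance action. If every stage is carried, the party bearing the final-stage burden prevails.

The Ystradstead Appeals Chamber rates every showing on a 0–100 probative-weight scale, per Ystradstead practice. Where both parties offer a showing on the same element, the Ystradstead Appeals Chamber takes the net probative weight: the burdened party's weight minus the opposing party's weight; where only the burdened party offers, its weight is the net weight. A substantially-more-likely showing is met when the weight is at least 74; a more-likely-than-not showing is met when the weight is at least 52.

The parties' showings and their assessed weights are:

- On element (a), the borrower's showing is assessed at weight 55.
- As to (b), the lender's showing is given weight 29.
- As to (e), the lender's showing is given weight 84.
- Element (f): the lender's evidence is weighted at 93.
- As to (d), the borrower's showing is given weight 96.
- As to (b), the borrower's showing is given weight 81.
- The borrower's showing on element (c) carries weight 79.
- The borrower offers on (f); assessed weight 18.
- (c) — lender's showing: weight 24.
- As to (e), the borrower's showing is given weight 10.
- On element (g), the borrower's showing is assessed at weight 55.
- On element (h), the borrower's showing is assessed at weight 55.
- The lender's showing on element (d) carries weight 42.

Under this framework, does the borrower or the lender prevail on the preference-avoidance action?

borrower

Stage 1 — burden on borrower; standard: a more-likely-than-not showing (weight is at least 52).
    (a): 55 ≥ 52 [met]
    (b): 81 − 29 = 52 ≥ 52 [met]
    (c): 79 − 24 = 55 ≥ 52 [met]
  Stage 1 is satisfied; the borrower continues to bear the burden.
Stage 2 — burden on borrower; standard: a more-likely-than-not showing (weight is at least 52).
    (d): 96 − 42 = 54 ≥ 52 [met]
  Stage 2 carried; the burden shifts to the lender.
Stage 3 — burden on lender; standard: a substantially-more-likely showing (weight is at least 74).
    (e): 84 − 10 = 74 ≥ 74 [met]
    (f): 93 − 18 = 75 ≥ 74 [met]
  Stage 3 carried; the burden shifts to the borrower.
Stage 4 — burden on borrower; standard: a more-likely-than-not showing (weight is at least 52).
    (g): 55 ≥ 52 [met]
    (h): 55 ≥ 52 [met]
  All elements met at the final stage.
All stages carried — the borrower prevails.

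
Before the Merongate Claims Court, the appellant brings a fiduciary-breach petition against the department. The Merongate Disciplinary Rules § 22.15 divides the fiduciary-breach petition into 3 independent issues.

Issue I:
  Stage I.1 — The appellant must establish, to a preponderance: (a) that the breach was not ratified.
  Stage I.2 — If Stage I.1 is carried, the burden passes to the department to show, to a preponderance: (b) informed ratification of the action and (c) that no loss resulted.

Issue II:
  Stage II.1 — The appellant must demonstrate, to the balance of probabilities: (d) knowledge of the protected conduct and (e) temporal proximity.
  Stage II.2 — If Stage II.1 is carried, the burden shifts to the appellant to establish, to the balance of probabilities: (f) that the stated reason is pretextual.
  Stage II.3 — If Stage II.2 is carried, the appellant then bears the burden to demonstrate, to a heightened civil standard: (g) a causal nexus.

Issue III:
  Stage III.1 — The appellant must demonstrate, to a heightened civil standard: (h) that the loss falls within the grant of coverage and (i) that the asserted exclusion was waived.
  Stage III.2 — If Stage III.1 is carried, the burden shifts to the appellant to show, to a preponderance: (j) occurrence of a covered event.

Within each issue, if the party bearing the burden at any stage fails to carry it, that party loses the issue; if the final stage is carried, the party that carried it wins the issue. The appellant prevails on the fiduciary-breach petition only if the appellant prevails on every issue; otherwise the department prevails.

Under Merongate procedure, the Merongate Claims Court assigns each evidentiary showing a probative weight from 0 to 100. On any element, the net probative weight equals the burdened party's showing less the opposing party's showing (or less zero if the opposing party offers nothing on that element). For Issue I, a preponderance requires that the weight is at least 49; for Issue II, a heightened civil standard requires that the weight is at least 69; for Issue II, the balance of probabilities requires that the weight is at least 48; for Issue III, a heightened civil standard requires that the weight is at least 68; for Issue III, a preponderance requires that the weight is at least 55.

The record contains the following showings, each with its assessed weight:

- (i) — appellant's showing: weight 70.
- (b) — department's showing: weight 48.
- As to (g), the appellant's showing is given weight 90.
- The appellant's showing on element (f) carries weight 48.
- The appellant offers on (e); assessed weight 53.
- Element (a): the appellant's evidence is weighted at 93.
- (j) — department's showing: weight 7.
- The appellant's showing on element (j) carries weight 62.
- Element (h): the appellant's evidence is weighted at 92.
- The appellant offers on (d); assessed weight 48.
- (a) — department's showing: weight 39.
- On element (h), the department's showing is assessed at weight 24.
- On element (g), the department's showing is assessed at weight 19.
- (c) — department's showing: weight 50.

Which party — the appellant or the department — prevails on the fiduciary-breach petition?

— Issue I —
Stage I.1 (appellant, a preponderance, weight is at least 49): (a) net 93−39=54 ≥ 49 — meets.
  Stage I.1 carried; the burden shifts to the department.
Stage I.2 (department, a preponderance, weight is at least 49): (b) 48 < 49 — fails; (c) 50 ≥ 49 — meets.
  Stage I.2 not carried; the department fails its burden.
So the appellant prevails on this issue.
— Issue II —
At Stage II.1 the appellant must meet the balance of probabilities (weight is at least 48): on (d) the weight is 48, ≥ 48, so (d) meets the standard; on (e) the weight is 53, ≥ 48, so (e) meets the standard.
  Stage II.1 carried; the burden remains with the appellant.
At Stage II.2 the appellant must meet the balance of probabilities (weight is at least 48): on (f) the weight is 48, ≥ 48, so (f) meets the standard.
  Stage II.2 is satisfied; the appellant continues to bear the burden.
At Stage II.3 the appellant must meet a heightened civil standard (weight is at least 69): on (g) the weight is 90 less the opposing 19 gives net 71, which does reach 69, so (g) meets the standard.
  Stage II.3 carried; the final stage is satisfied.
Every stage carried; the appellant prevails on this issue.
— Issue III —
Stage III.1 — burden on appellant; standard: a heightened civil standard (weight is at least 68).
    (h): 92 − 24 = 68 ≥ 68 [met]
    (i): 70 ≥ 68 [met]
  All elements met. The appellant retains the burden for Stage III.2.
Stage III.2 — burden on appellant; standard: a preponderance (weight is at least 55).
    (j): 62 − 7 = 55 ≥ 55 [met]
  The appellant carries the last stage.
With every stage satisfied, the appellant prevails on this issue.
Per-issue: Issue I → appellant; Issue II → appellant; Issue III → appellant. The appellant must prevail on every issue; overall, the appellant prevails.

appellant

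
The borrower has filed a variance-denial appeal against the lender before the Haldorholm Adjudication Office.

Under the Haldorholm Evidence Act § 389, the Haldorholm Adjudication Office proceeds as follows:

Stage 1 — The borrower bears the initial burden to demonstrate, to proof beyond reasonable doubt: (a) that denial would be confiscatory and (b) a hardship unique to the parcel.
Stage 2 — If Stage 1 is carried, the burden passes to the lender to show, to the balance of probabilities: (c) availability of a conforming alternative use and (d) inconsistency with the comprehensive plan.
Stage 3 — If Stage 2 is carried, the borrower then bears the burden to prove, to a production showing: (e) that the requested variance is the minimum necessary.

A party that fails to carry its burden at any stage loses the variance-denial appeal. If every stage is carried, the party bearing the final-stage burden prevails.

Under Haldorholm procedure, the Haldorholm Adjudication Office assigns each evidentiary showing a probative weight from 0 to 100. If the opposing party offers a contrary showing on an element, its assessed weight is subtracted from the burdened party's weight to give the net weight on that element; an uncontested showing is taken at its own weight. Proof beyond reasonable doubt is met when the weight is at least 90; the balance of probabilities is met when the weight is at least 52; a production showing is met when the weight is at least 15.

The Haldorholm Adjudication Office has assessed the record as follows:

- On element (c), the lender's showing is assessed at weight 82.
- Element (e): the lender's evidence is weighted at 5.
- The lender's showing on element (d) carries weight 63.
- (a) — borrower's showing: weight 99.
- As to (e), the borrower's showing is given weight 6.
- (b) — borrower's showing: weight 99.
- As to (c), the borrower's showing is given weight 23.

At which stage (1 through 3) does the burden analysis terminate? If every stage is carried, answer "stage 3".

stage 3

At Stage 1 the borrower must meet proof beyond reasonable doubt (weight is at least 90): on (a) the weight is 99, which does reach 90, so (a) meets the standard; on (b) the weight is 99, ≥ 90, so (b) meets the standard.
  All elements met. The burden passes to the lender.
At Stage 2 the lender must meet the balance of probabilities (weight is at least 52): on (c) the weight is 82 less the opposing 23 gives net 59, ≥ 52, so (c) meets the standard; on (d) the weight is 63, which does reach 52, so (d) meets the standard.
  All elements met. The burden passes to the borrower.
At Stage 3 the borrower must meet a production showing (weight is at least 15): on (e) the weight is 6 less the opposing 5 gives net 1, < 15, so (e) does not meet the standard.
  The borrower does not carry Stage 3.
The lender prevails.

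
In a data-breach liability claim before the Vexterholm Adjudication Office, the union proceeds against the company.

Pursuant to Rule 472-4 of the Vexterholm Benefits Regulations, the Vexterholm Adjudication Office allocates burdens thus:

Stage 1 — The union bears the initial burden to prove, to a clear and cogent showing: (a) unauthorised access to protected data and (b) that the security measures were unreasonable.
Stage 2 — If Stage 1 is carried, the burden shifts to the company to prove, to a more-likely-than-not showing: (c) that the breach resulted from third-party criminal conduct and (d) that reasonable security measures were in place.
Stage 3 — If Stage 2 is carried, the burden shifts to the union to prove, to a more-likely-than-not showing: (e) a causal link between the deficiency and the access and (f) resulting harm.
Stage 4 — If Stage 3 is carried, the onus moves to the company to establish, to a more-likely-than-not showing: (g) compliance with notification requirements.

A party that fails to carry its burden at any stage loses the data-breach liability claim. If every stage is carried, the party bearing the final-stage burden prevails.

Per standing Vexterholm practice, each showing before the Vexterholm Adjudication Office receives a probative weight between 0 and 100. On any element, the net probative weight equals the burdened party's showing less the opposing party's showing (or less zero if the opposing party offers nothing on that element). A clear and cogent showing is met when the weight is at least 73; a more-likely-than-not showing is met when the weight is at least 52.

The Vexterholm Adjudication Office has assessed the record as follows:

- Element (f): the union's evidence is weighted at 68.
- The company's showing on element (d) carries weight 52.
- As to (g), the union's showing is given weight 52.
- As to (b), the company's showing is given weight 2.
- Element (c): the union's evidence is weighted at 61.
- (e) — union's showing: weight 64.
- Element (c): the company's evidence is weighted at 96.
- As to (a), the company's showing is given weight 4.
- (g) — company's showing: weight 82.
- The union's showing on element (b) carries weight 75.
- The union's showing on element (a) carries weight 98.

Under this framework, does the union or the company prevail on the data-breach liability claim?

At Stage 1 the union must meet a clear and cogent showing (weight is at least 73): on (a) the weight is 98 less the opposing 4 gives net 94, ≥ 73, so (a) meets the standard; on (b) the weight is 75 less the opposing 2 gives net 73, ≥ 73, so (b) meets the standard.
  The union carries Stage 1; the company now bears the burden.
At Stage 2 the company must meet a more-likely-than-not showing (weight is at least 52): on (c) the weight is 96 less the opposing 61 gives net 35, < 52, so (c) does not meet the standard; on (d) the weight is 52, ≥ 52, so (d) meets the standard.
  The company does not carry Stage 2.
The analysis ends at Stage 2; the union prevails.

union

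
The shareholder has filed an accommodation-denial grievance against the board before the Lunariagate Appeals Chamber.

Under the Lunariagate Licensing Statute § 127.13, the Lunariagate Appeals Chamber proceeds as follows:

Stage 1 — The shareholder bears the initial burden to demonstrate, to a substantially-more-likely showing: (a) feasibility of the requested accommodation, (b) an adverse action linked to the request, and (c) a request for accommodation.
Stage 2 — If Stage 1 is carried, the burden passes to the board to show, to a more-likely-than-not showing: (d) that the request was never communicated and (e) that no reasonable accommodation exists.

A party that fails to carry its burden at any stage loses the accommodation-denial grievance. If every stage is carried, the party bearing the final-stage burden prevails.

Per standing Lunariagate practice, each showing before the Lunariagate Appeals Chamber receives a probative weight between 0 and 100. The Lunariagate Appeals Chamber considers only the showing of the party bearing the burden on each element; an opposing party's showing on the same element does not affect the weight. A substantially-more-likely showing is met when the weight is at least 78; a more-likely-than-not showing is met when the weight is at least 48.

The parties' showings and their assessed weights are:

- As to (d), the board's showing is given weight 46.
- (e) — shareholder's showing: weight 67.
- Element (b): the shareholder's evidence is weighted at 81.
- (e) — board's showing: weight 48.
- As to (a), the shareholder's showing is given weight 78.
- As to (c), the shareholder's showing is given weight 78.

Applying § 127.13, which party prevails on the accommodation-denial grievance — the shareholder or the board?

At Stage 1 the shareholder must meet a substantially-more-likely showing (weight is at least 78): on (a) the weight is 78, which does reach 78, so (a) meets the standard; on (b) the weight is 81, which does reach 78, so (b) meets the standard; on (c) the weight is 78, which does reach 78, so (c) meets the standard.
  The shareholder carries Stage 1; the board now bears the burden.
At Stage 2 the board must meet a more-likely-than-not showing (weight is at least 48): on (d) the weight is 46, which does not reach 48, so (d) does not meet the standard; on (e) the weight is 48 (the shareholder's 67 is given no effect), which does reach 48, so (e) meets the standard.
  Not every element is met, so the board fails to carry Stage 2.
The analysis ends at Stage 2; the shareholder prevails.

shareholder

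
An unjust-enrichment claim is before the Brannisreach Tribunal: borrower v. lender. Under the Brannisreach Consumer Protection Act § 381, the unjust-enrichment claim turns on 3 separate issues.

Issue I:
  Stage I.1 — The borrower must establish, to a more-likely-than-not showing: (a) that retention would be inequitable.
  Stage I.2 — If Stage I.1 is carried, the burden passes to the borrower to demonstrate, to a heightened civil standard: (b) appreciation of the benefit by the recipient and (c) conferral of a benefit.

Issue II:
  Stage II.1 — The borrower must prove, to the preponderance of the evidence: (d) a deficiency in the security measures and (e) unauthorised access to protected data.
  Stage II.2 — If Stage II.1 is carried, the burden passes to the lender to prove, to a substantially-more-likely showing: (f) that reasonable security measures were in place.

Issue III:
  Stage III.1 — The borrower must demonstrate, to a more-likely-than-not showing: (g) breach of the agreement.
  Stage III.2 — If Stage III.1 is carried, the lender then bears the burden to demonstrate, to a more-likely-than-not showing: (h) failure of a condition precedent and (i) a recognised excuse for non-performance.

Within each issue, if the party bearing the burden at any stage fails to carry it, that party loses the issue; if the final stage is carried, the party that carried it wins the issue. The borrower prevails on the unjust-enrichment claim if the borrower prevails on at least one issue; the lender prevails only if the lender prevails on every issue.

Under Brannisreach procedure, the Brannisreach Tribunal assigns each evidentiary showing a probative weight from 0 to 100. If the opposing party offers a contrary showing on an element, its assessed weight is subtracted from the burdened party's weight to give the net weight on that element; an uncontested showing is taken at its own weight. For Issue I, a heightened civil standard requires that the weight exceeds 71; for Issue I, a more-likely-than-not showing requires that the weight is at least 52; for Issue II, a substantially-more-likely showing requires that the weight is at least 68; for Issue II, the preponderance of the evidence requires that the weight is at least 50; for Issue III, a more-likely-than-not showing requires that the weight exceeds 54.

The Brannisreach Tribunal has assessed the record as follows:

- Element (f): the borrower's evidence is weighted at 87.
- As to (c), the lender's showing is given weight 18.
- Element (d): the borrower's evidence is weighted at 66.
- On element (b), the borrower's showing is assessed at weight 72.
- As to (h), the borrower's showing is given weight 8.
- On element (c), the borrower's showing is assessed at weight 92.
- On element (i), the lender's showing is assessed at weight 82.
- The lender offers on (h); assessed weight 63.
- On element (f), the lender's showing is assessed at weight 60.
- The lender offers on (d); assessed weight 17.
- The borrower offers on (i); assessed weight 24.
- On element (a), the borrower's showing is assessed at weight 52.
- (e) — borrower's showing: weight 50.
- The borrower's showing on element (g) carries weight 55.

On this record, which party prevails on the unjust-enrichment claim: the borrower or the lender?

borrower

— Issue I —
Stage I.1 — burden on borrower; standard: a more-likely-than-not showing (weight is at least 52).
    (a): 52 ≥ 52 [met]
  Stage I.1 carried; the burden remains with the borrower.
Stage I.2 — burden on borrower; standard: a heightened civil standard (weight exceeds 71).
    (b): 72 > 71 [met]
    (c): 92 − 18 = 74 > 71 [met]
  All elements met at the final stage.
Every stage carried; the borrower prevails on this issue.
— Issue II —
Stage II.1 — burden on borrower; standard: the preponderance of the evidence (weight is at least 50).
    (d): 66 − 17 = 49 < 50 [not met]
    (e): 50 ≥ 50 [met]
  The borrower does not carry Stage II.1.
The lender prevails on this issue.
— Issue III —
Stage III.1 — burden on borrower; standard: a more-likely-than-not showing (weight exceeds 54).
    (g): 55 > 54 [met]
  Stage III.1 is satisfied; the onus moves to the lender.
Stage III.2 — burden on lender; standard: a more-likely-than-not showing (weight exceeds 54).
    (h): 63 − 8 = 55 > 54 [met]
    (i): 82 − 24 = 58 > 54 [met]
  The lender carries the last stage.
All stages carried — the lender prevails on this issue.
Per-issue: Issue I → borrower; Issue II → lender; Issue III → lender. The borrower must prevail on at least one issue; overall, the borrower prevails.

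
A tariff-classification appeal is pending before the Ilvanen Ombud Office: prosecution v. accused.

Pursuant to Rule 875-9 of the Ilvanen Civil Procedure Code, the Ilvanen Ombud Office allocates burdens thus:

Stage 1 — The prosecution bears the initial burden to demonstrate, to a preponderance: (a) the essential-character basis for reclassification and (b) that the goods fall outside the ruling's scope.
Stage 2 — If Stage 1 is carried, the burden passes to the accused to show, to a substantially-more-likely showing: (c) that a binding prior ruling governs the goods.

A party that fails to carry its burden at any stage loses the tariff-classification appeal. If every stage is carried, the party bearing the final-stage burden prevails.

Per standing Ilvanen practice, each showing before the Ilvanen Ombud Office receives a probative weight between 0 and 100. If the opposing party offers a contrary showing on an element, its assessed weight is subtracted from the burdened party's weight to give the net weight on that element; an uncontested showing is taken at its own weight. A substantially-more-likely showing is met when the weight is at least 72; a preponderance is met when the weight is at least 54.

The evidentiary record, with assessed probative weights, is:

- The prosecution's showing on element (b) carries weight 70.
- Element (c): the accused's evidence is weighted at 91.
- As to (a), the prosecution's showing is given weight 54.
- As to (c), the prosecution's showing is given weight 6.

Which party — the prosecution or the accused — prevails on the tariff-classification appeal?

At Stage 1 the prosecution must meet a preponderance (weight is at least 54): on (a) the weight is 54, which does reach 54, so (a) meets the standard; on (b) the weight is 70, which does reach 54, so (b) meets the standard.
  Stage 1 carried; the burden shifts to the accused.
At Stage 2 the accused must meet a substantially-more-likely showing (weight is at least 72): on (c) the weight is 91 less the opposing 6 gives net 85, ≥ 72, so (c) meets the standard.
  The accused carries the last stage.
Every stage carried; the accused prevails.

accused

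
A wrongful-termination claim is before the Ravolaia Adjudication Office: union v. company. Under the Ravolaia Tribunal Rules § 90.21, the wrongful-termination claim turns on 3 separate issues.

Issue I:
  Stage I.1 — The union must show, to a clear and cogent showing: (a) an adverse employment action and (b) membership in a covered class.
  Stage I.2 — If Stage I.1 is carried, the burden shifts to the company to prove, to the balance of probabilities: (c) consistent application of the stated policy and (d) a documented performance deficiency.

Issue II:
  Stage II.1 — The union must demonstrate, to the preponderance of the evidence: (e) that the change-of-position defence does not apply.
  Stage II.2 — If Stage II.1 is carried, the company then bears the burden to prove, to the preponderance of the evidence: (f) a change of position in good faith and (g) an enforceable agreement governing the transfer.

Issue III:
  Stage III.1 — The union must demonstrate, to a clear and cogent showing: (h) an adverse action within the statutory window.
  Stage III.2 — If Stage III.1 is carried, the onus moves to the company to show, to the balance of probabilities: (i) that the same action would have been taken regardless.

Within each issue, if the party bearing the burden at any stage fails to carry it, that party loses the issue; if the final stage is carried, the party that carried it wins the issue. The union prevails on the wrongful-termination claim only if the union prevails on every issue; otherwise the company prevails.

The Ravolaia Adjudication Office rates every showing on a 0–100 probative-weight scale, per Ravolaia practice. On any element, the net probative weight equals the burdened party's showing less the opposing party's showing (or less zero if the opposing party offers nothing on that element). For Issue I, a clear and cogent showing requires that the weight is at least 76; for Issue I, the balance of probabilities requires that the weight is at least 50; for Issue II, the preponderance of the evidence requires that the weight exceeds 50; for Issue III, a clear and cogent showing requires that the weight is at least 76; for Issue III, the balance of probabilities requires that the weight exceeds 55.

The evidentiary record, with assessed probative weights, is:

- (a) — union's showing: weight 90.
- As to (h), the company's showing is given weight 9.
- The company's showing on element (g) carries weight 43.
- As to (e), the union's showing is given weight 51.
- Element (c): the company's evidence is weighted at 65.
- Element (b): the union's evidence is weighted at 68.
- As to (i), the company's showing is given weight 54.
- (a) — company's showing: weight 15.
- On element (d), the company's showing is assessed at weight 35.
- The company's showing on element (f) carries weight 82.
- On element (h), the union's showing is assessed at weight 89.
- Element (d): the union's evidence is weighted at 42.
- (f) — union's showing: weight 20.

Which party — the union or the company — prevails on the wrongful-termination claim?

— Issue I —
At Stage I.1 the union must meet a clear and cogent showing (weight is at least 76): on (a) the weight is 90 less the opposing 15 gives net 75, < 76, so (a) does not meet the standard; on (b) the weight is 68, which does not reach 76, so (b) does not meet the standard.
  Stage I.1 not carried; the union fails its burden.
The analysis ends at Stage I.1; the company prevails on this issue.
— Issue II —
At Stage II.1 the union must meet the preponderance of the evidence (weight exceeds 50): on (e) the weight is 51, > 50, so (e) meets the standard.
  The union carries Stage II.1; the company now bears the burden.
At Stage II.2 the company must meet the preponderance of the evidence (weight exceeds 50): on (f) the weight is 82 less the opposing 20 gives net 62, > 50, so (f) meets the standard; on (g) the weight is 43, which does not exceed 50, so (g) does not meet the standard.
  Stage II.2 not carried; the company fails its burden.
The analysis ends at Stage II.2; the union prevails on this issue.
— Issue III —
Stage III.1 (union, a clear and cogent showing, weight is at least 76): (h) net 89−9=80 ≥ 76 — meets.
  Stage III.1 carried; the burden shifts to the company.
Stage III.2 (company, the balance of probabilities, weight exceeds 55): (i) 54 ≤ 55 — fails.
  Not every element is met, so the company fails to carry Stage III.2.
So the union prevails on this issue.
Per-issue: Issue I → company; Issue II → union; Issue III → union. The union must prevail on every issue; overall, the company prevails.

company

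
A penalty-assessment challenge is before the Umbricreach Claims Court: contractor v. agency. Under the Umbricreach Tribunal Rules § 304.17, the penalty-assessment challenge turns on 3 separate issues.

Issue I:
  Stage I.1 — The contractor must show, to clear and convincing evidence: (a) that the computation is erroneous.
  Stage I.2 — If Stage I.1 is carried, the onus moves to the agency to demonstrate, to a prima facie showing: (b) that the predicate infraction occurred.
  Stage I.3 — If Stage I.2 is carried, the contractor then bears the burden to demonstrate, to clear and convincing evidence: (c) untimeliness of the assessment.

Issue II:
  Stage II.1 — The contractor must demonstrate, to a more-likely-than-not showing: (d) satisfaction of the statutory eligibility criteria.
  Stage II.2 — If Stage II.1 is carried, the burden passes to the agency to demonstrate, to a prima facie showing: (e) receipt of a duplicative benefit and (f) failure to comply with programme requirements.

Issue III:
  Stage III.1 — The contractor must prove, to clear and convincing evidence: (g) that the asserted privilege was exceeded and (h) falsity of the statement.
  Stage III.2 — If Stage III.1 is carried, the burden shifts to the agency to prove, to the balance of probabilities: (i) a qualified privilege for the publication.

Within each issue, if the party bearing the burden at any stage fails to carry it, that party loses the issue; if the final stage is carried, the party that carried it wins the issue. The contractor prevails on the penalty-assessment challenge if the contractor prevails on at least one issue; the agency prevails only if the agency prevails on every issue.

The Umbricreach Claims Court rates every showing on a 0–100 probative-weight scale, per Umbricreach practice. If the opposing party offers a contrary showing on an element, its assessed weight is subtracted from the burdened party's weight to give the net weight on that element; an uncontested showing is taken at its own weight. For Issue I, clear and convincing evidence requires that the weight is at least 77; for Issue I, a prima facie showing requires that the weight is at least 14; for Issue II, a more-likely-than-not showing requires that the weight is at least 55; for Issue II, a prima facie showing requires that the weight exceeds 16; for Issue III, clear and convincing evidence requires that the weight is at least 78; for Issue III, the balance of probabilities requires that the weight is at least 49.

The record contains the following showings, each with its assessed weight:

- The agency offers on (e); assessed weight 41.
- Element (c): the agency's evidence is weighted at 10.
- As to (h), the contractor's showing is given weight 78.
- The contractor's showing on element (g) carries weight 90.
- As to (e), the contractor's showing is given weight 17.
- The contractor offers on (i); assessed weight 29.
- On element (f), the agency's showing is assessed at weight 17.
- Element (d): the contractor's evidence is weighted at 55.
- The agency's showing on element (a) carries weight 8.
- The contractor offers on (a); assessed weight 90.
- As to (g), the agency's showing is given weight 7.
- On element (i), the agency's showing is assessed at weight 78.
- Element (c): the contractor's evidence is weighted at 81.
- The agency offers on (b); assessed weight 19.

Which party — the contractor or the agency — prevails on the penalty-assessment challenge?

agency

— Issue I —
Stage I.1 (contractor, clear and convincing evidence, weight is at least 77): (a) net 90−8=82 ≥ 77 — meets.
  All elements met. The burden passes to the agency.
Stage I.2 (agency, a prima facie showing, weight is at least 14): (b) 19 ≥ 14 — meets.
  Stage I.2 carried; the burden shifts to the contractor.
Stage I.3 (contractor, clear and convincing evidence, weight is at least 77): (c) net 81−10=71 < 77 — fails.
  Not every element is met, so the contractor fails to carry Stage I.3.
So the agency prevails on this issue.
— Issue II —
Stage II.1 (contractor, a more-likely-than-not showing, weight is at least 55): (d) 55 ≥ 55 — meets.
  Stage II.1 is satisfied; the onus moves to the agency.
Stage II.2 (agency, a prima facie showing, weight exceeds 16): (e) net 41−17=24 > 16 — meets; (f) 17 > 16 — meets.
  Stage II.2 carried; the final stage is satisfied.
All stages carried — the agency prevails on this issue.
— Issue III —
Stage III.1 (contractor, clear and convincing evidence, weight is at least 78): (g) net 90−7=83 ≥ 78 — meets; (h) 78 ≥ 78 — meets.
  All elements met. The burden passes to the agency.
Stage III.2 (agency, the balance of probabilities, weight is at least 49): (i) net 78−29=49 ≥ 49 — meets.
  All elements met at the final stage.
All stages carried — the agency prevails on this issue.
Per-issue: Issue I → agency; Issue II → agency; Issue III → agency. The contractor must prevail on at least one issue; overall, the agency prevails.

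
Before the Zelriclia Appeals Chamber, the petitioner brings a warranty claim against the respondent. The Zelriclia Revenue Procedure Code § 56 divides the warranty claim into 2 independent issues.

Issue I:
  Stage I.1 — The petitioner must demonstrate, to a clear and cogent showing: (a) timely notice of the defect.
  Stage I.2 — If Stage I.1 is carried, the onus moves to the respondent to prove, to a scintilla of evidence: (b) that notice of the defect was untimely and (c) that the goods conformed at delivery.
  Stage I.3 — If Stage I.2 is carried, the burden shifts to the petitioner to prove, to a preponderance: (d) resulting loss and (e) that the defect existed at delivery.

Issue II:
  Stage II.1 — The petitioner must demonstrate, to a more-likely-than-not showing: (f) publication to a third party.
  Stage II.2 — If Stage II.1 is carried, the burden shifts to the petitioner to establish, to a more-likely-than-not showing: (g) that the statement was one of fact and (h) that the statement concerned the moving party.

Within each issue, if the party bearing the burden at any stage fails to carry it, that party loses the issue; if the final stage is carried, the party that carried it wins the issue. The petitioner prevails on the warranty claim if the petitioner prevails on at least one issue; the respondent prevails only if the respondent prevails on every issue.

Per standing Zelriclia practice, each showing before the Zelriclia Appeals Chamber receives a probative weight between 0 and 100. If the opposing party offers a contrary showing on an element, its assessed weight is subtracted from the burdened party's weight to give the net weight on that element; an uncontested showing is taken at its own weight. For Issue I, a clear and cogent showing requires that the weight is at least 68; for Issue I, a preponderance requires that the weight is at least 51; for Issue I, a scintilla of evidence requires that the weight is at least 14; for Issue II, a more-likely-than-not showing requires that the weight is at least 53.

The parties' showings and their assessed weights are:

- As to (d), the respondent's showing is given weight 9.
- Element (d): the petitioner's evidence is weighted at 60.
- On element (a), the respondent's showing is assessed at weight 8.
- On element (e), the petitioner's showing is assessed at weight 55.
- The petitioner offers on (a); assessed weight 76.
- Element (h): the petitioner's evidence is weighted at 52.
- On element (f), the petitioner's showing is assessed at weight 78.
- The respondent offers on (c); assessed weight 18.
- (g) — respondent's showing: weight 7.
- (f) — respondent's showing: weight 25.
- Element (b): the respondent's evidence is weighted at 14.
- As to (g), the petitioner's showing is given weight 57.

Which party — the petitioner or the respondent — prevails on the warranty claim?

— Issue I —
Stage I.1 (petitioner, a clear and cogent showing, weight is at least 68): (a) net 76−8=68 ≥ 68 — meets.
  Stage I.1 carried; the burden shifts to the respondent.
Stage I.2 (respondent, a scintilla of evidence, weight is at least 14): (b) 14 ≥ 14 — meets; (c) 18 ≥ 14 — meets.
  All elements met. The burden passes to the petitioner.
Stage I.3 (petitioner, a preponderance, weight is at least 51): (d) net 60−9=51 ≥ 51 — meets; (e) 55 ≥ 51 — meets.
  All elements met at the final stage.
All stages carried — the petitioner prevails on this issue.
— Issue II —
At Stage II.1 the petitioner must meet a more-likely-than-not showing (weight is at least 53): on (f) the weight is 78 less the opposing 25 gives net 53, which does reach 53, so (f) meets the standard.
  Stage II.1 carried; the burden remains with the petitioner.
At Stage II.2 the petitioner must meet a more-likely-than-not showing (weight is at least 53): on (g) the weight is 57 less the opposing 7 gives net 50, < 53, so (g) does not meet the standard; on (h) the weight is 52, < 53, so (h) does not meet the standard.
  The petitioner does not carry Stage II.2.
So the respondent prevails on this issue.
Per-issue: Issue I → petitioner; Issue II → respondent. The petitioner must prevail on at least one issue; overall, the petitioner prevails.

petitioner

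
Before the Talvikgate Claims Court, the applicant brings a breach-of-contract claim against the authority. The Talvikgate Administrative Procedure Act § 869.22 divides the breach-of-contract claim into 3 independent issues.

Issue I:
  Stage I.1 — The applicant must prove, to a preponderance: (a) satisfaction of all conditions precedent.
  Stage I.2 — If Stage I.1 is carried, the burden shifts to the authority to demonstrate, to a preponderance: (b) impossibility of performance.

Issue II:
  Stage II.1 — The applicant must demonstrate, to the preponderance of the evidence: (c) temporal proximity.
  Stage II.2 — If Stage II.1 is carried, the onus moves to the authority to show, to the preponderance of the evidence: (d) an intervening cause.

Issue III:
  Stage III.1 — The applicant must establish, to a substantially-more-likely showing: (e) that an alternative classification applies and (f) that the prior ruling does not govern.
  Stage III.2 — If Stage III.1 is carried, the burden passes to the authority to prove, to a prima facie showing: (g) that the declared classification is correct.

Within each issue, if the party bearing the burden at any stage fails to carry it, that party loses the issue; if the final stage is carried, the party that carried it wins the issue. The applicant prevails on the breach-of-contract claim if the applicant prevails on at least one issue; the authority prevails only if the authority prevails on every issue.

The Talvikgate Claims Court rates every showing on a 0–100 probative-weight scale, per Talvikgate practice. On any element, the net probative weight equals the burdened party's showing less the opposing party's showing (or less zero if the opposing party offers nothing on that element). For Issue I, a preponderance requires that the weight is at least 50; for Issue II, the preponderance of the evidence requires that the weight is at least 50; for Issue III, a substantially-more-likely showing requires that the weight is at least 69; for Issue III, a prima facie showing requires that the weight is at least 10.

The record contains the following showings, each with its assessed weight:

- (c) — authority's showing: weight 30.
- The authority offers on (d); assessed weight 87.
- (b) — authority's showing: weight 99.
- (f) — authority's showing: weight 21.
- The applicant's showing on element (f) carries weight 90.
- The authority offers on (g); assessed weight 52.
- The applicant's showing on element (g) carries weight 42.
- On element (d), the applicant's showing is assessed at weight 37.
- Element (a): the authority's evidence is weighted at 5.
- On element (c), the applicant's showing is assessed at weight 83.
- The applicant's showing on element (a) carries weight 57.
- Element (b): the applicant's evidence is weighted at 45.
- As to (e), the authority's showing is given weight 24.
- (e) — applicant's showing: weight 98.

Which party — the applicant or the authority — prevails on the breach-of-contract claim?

authority

— Issue I —
At Stage I.1 the applicant must meet a preponderance (weight is at least 50): on (a) the weight is 57 less the opposing 5 gives net 52, which does reach 50, so (a) meets the standard.
  All elements met. The burden passes to the authority.
At Stage I.2 the authority must meet a preponderance (weight is at least 50): on (b) the weight is 99 less the opposing 45 gives net 54, ≥ 50, so (b) meets the standard.
  The authority carries the last stage.
Every stage carried; the authority prevails on this issue.
— Issue II —
Stage II.1 — burden on applicant; standard: the preponderance of the evidence (weight is at least 50).
    (c): 83 − 30 = 53 ≥ 50 [met]
  All elements met. The burden passes to the authority.
Stage II.2 — burden on authority; standard: the preponderance of the evidence (weight is at least 50).
    (d): 87 − 37 = 50 ≥ 50 [met]
  All elements met at the final stage.
With every stage satisfied, the authority prevails on this issue.
— Issue III —
Stage III.1 — burden on applicant; standard: a substantially-more-likely showing (weight is at least 69).
    (e): 98 − 24 = 74 ≥ 69 [met]
    (f): 90 − 21 = 69 ≥ 69 [met]
  Stage III.1 is satisfied; the onus moves to the authority.
Stage III.2 — burden on authority; standard: a prima facie showing (weight is at least 10).
    (g): 52 − 42 = 10 ≥ 10 [met]
  All elements met at the final stage.
Every stage carried; the authority prevails on this issue.
Per-issue: Issue I → authority; Issue II → authority; Issue III → authority. The applicant must prevail on at least one issue; overall, the authority prevails.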